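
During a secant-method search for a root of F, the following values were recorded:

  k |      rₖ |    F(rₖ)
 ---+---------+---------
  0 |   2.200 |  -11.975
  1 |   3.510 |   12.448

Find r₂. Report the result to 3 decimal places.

r₂ = 3.510 − 12.448·(3.510 − 2.200) / (12.448 − (-11.975))
   = 3.510 − (16.30688)/(24.42300) = 2.84231

2.842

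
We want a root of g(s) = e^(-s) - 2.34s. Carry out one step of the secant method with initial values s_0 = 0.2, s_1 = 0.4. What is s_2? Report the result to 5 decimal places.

g(0.2) = 0.3507308, g(0.4) = -0.2656800
s_2 = 0.4000000 − (-0.2656800)·(0.4000000 − 0.2000000) / (-0.2656800 − 0.3507308) = 0.4000000 − (-0.0531360)/(-0.6164107) = 0.3137977

0.31380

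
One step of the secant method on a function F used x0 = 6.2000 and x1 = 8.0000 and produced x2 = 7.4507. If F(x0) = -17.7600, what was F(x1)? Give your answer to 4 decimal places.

The secant line through (6.2000, -17.7600) and (8.0000, F(x1)) crosses zero at x2 = 7.4507.
So (6.2000, -17.7600), (8.0000, F(x1)), (7.4507, 0) are collinear:
F(x1) = -17.7600 · (8.0000 − 7.4507) / (6.2000 − 7.4507) = -17.7600 · (0.549300)/(-1.250700) = 7.800086

7.8001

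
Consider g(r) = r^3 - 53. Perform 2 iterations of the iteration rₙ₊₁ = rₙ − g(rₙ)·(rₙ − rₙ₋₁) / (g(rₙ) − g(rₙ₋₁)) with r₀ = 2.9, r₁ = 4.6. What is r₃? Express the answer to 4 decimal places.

3.7184

g(2.9) = -28.611000, g(4.6) = 44.336000
r₂ = 4.600000 − 44.336000·(4.600000 − 2.900000) / (44.336000 − (-28.611000)) = 4.600000 − (75.371200)/(72.947000) = 3.566768
g(3.566768) = -7.624183
r₃ = 3.566768 − (-7.624183)·(3.566768 − 4.600000) / (-7.624183 − 44.336000) = 3.566768 − (7.877552)/(-51.960183) = 3.718375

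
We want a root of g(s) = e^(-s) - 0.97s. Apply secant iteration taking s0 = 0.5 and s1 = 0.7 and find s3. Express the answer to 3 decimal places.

g(0.5) = 0.12153, g(0.7) = -0.18241
s2 = 0.70000 − (-0.18241)·(0.70000 − 0.50000) / (-0.18241 − 0.12153) = 0.70000 − (-0.03648)/(-0.30395) = 0.57997
g(0.57997) = -0.00265
s3 = 0.57997 − (-0.00265)·(0.57997 − 0.70000) / (-0.00265 − (-0.18241)) = 0.57997 − (0.00032)/(0.17976) = 0.57820

0.578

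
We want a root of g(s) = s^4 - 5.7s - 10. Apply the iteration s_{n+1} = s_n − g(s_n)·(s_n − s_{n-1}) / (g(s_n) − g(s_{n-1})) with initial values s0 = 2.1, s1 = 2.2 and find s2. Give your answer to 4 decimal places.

g(2.1) = -2.521900, g(2.2) = 0.885600
s2 = 2.200000 − 0.885600·(2.200000 − 2.100000) / (0.885600 − (-2.521900)) = 2.200000 − (0.088560)/(3.407500) = 2.174010

2.1740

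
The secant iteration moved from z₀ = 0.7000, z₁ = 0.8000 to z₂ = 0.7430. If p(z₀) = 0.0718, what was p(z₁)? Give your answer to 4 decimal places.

The secant line through (0.7000, 0.0718) and (0.8000, p(z₁)) crosses zero at z₂ = 0.7430.
So (0.7000, 0.0718), (0.8000, p(z₁)), (0.7430, 0) are collinear:
p(z₁) = 0.0718 · (0.8000 − 0.7430) / (0.7000 − 0.7430) = 0.0718 · (0.057000)/(-0.043000) = -0.095177

-0.0952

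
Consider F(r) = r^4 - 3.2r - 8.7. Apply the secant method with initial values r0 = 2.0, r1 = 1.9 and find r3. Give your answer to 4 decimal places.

1.9680

F(2.0) = 0.900000, F(1.9) = -1.747900
r2 = 1.900000 − (-1.747900)·(1.900000 − 2.000000) / (-1.747900 − 0.900000) = 1.900000 − (0.174790)/(-2.647900) = 1.966011
F(1.966011) = -0.051475
r3 = 1.966011 − (-0.051475)·(1.966011 − 1.900000) / (-0.051475 − (-1.747900)) = 1.966011 − (-0.003398)/(1.696425) = 1.968014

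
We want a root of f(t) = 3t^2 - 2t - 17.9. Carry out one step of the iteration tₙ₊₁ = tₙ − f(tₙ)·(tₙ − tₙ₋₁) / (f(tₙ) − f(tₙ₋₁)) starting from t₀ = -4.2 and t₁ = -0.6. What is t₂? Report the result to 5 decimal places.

f(-4.2) = 43.4200000, f(-0.6) = -15.6200000
t₂ = -0.6000000 − (-15.6200000)·(-0.6000000 − (-4.2000000)) / (-15.6200000 − 43.4200000) = -0.6000000 − (-56.2320000)/(-59.0400000) = -1.5524390

-1.55244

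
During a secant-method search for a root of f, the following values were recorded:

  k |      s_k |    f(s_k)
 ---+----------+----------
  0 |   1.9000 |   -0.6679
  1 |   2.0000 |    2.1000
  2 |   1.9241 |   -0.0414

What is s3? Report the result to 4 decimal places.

s3 = 1.9241 − (-0.0414)·(1.9241 − 2.0000) / (-0.0414 − 2.1000)
   = 1.9241 − (0.003142)/(-2.141400) = 1.925567

1.9256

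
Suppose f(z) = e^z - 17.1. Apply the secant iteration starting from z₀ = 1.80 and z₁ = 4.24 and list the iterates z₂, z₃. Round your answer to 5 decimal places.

2.22556, 2.48817

f(1.80) = -11.0503525, f(4.24) = 52.3078518
z₂ = 4.2400000 − 52.3078518·(4.2400000 − 1.8000000) / (52.3078518 − (-11.0503525)) = 4.2400000 − (127.6311585)/(63.3582044) = 2.2255623
f(2.2255623) = -7.8413129
z₃ = 2.2255623 − (-7.8413129)·(2.2255623 − 4.2400000) / (-7.8413129 − 52.3078518) = 2.2255623 − (15.7958368)/(-60.1491648) = 2.4881733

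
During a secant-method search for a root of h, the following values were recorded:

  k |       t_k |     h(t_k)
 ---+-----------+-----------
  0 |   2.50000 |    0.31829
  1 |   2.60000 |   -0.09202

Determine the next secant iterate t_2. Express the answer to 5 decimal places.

2.57757

t_2 = 2.60000 − (-0.09202)·(2.60000 − 2.50000) / (-0.09202 − 0.31829)
   = 2.60000 − (-0.0092020)/(-0.4103100) = 2.5775731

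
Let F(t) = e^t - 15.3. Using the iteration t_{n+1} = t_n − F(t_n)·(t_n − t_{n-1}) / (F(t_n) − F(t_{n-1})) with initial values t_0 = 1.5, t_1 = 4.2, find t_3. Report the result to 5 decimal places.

F(1.5) = -10.8183109, F(4.2) = 51.3863310
t_2 = 4.2000000 − 51.3863310·(4.2000000 − 1.5000000) / (51.3863310 − (-10.8183109)) = 4.2000000 − (138.7430938)/(62.2046420) = 1.9695701
F(1.9695701) = -8.1324056
t_3 = 1.9695701 − (-8.1324056)·(1.9695701 − 4.2000000) / (-8.1324056 − 51.3863310) = 1.9695701 − (18.1387606)/(-59.5187366) = 2.2743272

2.27433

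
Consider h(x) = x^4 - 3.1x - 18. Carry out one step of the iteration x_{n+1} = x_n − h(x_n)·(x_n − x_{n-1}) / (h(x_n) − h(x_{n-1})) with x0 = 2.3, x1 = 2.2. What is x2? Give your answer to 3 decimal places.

h(2.3) = 2.85410, h(2.2) = -1.39440
x2 = 2.20000 − (-1.39440)·(2.20000 − 2.30000) / (-1.39440 − 2.85410) = 2.20000 − (0.13944)/(-4.24850) = 2.23282

2.233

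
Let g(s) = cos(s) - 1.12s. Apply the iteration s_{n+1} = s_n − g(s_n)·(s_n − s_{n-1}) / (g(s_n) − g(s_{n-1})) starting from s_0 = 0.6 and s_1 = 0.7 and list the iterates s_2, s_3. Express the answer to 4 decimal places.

0.6889, 0.6891

g(0.6) = 0.153336, g(0.7) = -0.019158
s_2 = 0.700000 − (-0.019158)·(0.700000 − 0.600000) / (-0.019158 − 0.153336) = 0.700000 − (-0.001916)/(-0.172493) = 0.688894
g(0.688894) = 0.000389
s_3 = 0.688894 − 0.000389·(0.688894 − 0.700000) / (0.000389 − (-0.019158)) = 0.688894 − (-0.000004)/(0.019547) = 0.689115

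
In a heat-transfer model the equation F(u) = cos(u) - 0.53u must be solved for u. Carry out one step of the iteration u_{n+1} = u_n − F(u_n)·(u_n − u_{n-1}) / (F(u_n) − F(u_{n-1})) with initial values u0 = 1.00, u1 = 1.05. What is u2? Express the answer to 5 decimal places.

F(1.00) = 0.0103023, F(1.05) = -0.0589290
u2 = 1.0500000 − (-0.0589290)·(1.0500000 − 1.0000000) / (-0.0589290 − 0.0103023) = 1.0500000 − (-0.0029464)/(-0.0692313) = 1.0074405

1.00744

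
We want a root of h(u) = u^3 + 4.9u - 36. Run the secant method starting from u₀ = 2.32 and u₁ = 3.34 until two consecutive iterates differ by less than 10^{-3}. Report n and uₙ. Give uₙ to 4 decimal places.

n = 5, uₙ = 2.8115

h(2.32) = -12.144832, h(3.34) = 17.625704
u₂ = 3.340000 − 17.625704·(1.020000)/(29.770536) = 2.736107;  |Δ| = 0.603893
h(2.736107) = -2.109808
u₃ = 2.736107 − (-2.109808)·(-0.603893)/(-19.735512) = 2.800666;  |Δ| = 0.064559
h(2.800666) = -0.309078
u₄ = 2.800666 − (-0.309078)·(0.064559)/(1.800731) = 2.811747;  |Δ| = 0.011081
h(2.811747) = 0.006997
u₅ = 2.811747 − 0.006997·(0.011081)/(0.316075) = 2.811501;  |Δ| = 0.000245
|u₅ − u₄| = 0.000245 < 10^{-3}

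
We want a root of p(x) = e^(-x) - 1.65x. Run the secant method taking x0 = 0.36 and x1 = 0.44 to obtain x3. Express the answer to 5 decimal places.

0.40445

p(0.36) = 0.1036763, p(0.44) = -0.0819636
x2 = 0.4400000 − (-0.0819636)·(0.4400000 − 0.3600000) / (-0.0819636 − 0.1036763) = 0.4400000 − (-0.0065571)/(-0.1856399) = 0.4046785
p(0.4046785) = -0.0005282
x3 = 0.4046785 − (-0.0005282)·(0.4046785 − 0.4400000) / (-0.0005282 − (-0.0819636)) = 0.4046785 − (0.0000187)/(0.0814354) = 0.4044494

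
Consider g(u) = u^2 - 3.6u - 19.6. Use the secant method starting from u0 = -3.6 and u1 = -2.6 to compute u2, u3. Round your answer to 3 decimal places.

g(-3.6) = 6.32000, g(-2.6) = -3.48000
u2 = -2.60000 − (-3.48000)·(-2.60000 − (-3.60000)) / (-3.48000 − 6.32000) = -2.60000 − (-3.48000)/(-9.80000) = -2.95510
g(-2.95510) = -0.22900
u3 = -2.95510 − (-0.22900)·(-2.95510 − (-2.60000)) / (-0.22900 − (-3.48000)) = -2.95510 − (0.08132)/(3.25100) = -2.98012

-2.955, -2.980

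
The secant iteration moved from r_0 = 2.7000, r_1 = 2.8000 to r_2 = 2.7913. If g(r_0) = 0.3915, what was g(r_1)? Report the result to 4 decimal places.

The secant line through (2.7000, 0.3915) and (2.8000, g(r_1)) crosses zero at r_2 = 2.7913.
So (2.7000, 0.3915), (2.8000, g(r_1)), (2.7913, 0) are collinear:
g(r_1) = 0.3915 · (2.8000 − 2.7913) / (2.7000 − 2.7913) = 0.3915 · (0.008700)/(-0.091300) = -0.037306

-0.0373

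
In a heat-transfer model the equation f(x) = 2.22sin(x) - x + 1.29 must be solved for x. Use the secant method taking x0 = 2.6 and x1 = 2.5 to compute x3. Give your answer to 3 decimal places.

2.542

f(2.6) = -0.16559, f(2.5) = 0.11861
x2 = 2.50000 − 0.11861·(2.50000 − 2.60000) / (0.11861 − (-0.16559)) = 2.50000 − (-0.01186)/(0.28420) = 2.54173
f(2.54173) = 0.00151
x3 = 2.54173 − 0.00151·(2.54173 − 2.50000) / (0.00151 − 0.11861) = 2.54173 − (0.00006)/(-0.11710) = 2.54227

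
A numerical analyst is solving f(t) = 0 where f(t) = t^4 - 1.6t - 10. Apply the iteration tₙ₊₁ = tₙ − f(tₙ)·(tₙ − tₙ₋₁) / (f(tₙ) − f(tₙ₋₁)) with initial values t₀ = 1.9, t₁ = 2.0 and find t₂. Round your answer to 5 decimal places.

1.90028

f(1.9) = -0.0079000, f(2.0) = 2.8000000
t₂ = 2.0000000 − 2.8000000·(2.0000000 − 1.9000000) / (2.8000000 − (-0.0079000)) = 2.0000000 − (0.2800000)/(2.8079000) = 1.9002813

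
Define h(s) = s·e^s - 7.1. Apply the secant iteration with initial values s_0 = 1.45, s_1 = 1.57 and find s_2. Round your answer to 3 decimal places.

1.531

h(1.45) = -0.91848, h(1.57) = 0.44644
s_2 = 1.57000 − 0.44644·(1.57000 − 1.45000) / (0.44644 − (-0.91848)) = 1.57000 − (0.05357)/(1.36492) = 1.53075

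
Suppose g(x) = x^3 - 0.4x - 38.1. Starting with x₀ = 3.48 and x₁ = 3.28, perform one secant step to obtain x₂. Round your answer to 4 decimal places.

g(3.48) = 2.652192, g(3.28) = -4.124448
x₂ = 3.280000 − (-4.124448)·(3.280000 − 3.480000) / (-4.124448 − 2.652192) = 3.280000 − (0.824890)/(-6.776640) = 3.401725

3.4017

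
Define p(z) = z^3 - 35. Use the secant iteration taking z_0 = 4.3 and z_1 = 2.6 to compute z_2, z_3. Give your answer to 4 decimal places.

3.0783, 3.3188

p(4.3) = 44.507000, p(2.6) = -17.424000
z_2 = 2.600000 − (-17.424000)·(2.600000 − 4.300000) / (-17.424000 − 44.507000) = 2.600000 − (29.620800)/(-61.931000) = 3.078287
p(3.078287) = -5.830608
z_3 = 3.078287 − (-5.830608)·(3.078287 − 2.600000) / (-5.830608 − (-17.424000)) = 3.078287 − (-2.788705)/(11.593392) = 3.318830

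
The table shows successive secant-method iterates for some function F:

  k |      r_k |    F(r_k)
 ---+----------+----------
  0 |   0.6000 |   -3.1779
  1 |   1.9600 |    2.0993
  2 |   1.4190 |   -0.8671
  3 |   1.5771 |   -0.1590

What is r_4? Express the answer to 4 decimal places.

1.6126

r_4 = 1.5771 − (-0.1590)·(1.5771 − 1.4190) / (-0.1590 − (-0.8671))
   = 1.5771 − (-0.025138)/(0.708100) = 1.612600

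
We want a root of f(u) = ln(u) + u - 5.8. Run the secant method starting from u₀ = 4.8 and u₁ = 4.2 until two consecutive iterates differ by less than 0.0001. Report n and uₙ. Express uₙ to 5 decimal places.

f(4.8) = 0.5686159, f(4.2) = -0.1649155
u₂ = 4.2000000 − (-0.1649155)·(-0.6000000)/(-0.7335314) = 4.3348944;  |Δ| = 0.1348944
f(4.3348944) = 0.0015917
u₃ = 4.3348944 − 0.0015917·(0.1348944)/(0.1665071) = 4.3336049;  |Δ| = 0.0012895
f(4.3336049) = 0.0000047
u₄ = 4.3336049 − 0.0000047·(-0.0012895)/(-0.0015870) = 4.3336011;  |Δ| = 0.0000038
|u₄ − u₃| = 0.0000038 < 0.0001

n = 4, uₙ = 4.33360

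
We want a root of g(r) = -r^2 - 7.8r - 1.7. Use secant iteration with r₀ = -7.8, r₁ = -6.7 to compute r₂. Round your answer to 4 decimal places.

-7.5463

g(-7.8) = -1.700000, g(-6.7) = 5.670000
r₂ = -6.700000 − 5.670000·(-6.700000 − (-7.800000)) / (5.670000 − (-1.700000)) = -6.700000 − (6.237000)/(7.370000) = -7.546269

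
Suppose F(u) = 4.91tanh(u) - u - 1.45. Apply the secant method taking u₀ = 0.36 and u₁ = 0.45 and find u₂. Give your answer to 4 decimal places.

F(0.36) = -0.114999, F(0.45) = 0.171524
u₂ = 0.450000 − 0.171524·(0.450000 − 0.360000) / (0.171524 − (-0.114999)) = 0.450000 − (0.015437)/(0.286523) = 0.396122

0.3961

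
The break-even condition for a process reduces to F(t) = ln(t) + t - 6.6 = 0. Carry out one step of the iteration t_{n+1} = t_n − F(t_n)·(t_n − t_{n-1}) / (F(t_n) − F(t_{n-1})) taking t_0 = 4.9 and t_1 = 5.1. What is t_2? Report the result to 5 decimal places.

4.99230

F(4.9) = -0.1107648, F(5.1) = 0.1292405
t_2 = 5.1000000 − 0.1292405·(5.1000000 − 4.9000000) / (0.1292405 − (-0.1107648)) = 5.1000000 − (0.0258481)/(0.2400053) = 4.9923019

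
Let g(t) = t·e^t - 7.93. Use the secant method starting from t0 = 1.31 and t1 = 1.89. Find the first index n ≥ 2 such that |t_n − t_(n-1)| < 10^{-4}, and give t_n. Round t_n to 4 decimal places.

g(1.31) = -3.074912, g(1.89) = 4.580607
t2 = 1.890000 − 4.580607·(0.580000)/(7.655519) = 1.542963;  |Δ| = 0.347037
g(1.542963) = -0.711358
t3 = 1.542963 − (-0.711358)·(-0.347037)/(-5.291965) = 1.589612;  |Δ| = 0.046650
g(1.589612) = -0.137964
t4 = 1.589612 − (-0.137964)·(0.046650)/(0.573394) = 1.600836;  |Δ| = 0.011224
g(1.600836) = 0.005630
t5 = 1.600836 − 0.005630·(0.011224)/(0.143594) = 1.600396;  |Δ| = 0.000440
g(1.600396) = -0.000042
t6 = 1.600396 − (-0.000042)·(-0.000440)/(-0.005672) = 1.600400;  |Δ| = 0.000003
|t6 − t5| = 0.000003 < 10^{-4}

n = 6, t_n = 1.6004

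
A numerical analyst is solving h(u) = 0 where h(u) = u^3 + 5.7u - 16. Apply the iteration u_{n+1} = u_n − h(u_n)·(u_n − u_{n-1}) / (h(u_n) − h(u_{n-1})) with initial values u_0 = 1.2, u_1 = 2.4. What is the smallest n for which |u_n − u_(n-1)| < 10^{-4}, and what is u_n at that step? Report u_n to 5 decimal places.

h(1.2) = -7.4320000, h(2.4) = 11.5040000
u_2 = 2.4000000 − 11.5040000·(1.2000000)/(18.9360000) = 1.6709759;  |Δ| = 0.7290241
h(1.6709759) = -1.8098043
u_3 = 1.6709759 − (-1.8098043)·(-0.7290241)/(-13.3138043) = 1.7700754;  |Δ| = 0.0990995
h(1.7700754) = -0.3646288
u_4 = 1.7700754 − (-0.3646288)·(0.0990995)/(1.4451755) = 1.7950789;  |Δ| = 0.0250035
h(1.7950789) = 0.0162478
u_5 = 1.7950789 − 0.0162478·(0.0250035)/(0.3808765) = 1.7940123;  |Δ| = 0.0010666
h(1.7940123) = -0.0001368
u_6 = 1.7940123 − (-0.0001368)·(-0.0010666)/(-0.0163846) = 1.7940212;  |Δ| = 0.0000089
|u_6 − u_5| = 0.0000089 < 10^{-4}

n = 6, u_n = 1.79402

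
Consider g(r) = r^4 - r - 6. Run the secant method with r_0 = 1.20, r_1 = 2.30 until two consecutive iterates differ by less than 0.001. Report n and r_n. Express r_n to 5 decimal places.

g(1.20) = -5.1264000, g(2.30) = 19.6841000
r_2 = 2.3000000 − 19.6841000·(1.1000000)/(24.8105000) = 1.4272844;  |Δ| = 0.8727156
g(1.4272844) = -3.2773418
r_3 = 1.4272844 − (-3.2773418)·(-0.8727156)/(-22.9614418) = 1.5518492;  |Δ| = 0.1245648
g(1.5518492) = -1.7522487
r_4 = 1.5518492 − (-1.7522487)·(0.1245648)/(1.5250930) = 1.6949674;  |Δ| = 0.1431182
g(1.6949674) = 0.5586696
r_5 = 1.6949674 − 0.5586696·(0.1431182)/(2.3109183) = 1.6603682;  |Δ| = 0.0345991
g(1.6603682) = -0.0602970
r_6 = 1.6603682 − (-0.0602970)·(-0.0345991)/(-0.6189666) = 1.6637387;  |Δ| = 0.0033705
g(1.6637387) = -0.0017677
r_7 = 1.6637387 − (-0.0017677)·(0.0033705)/(0.0585293) = 1.6638405;  |Δ| = 0.0001018
|r_7 − r_6| = 0.0001018 < 0.001

n = 7, r_n = 1.66384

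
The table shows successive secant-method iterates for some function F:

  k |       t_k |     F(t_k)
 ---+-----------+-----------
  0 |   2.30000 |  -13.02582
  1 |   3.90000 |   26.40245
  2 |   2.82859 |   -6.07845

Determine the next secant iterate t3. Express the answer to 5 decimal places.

3.02909

t3 = 2.82859 − (-6.07845)·(2.82859 − 3.90000) / (-6.07845 − 26.40245)
   = 2.82859 − (6.5125121)/(-32.4809000) = 3.0290928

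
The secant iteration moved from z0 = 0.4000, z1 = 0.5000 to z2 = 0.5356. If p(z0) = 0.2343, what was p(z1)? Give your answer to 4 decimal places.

The secant line through (0.4000, 0.2343) and (0.5000, p(z1)) crosses zero at z2 = 0.5356.
So (0.4000, 0.2343), (0.5000, p(z1)), (0.5356, 0) are collinear:
p(z1) = 0.2343 · (0.5000 − 0.5356) / (0.4000 − 0.5356) = 0.2343 · (-0.035600)/(-0.135600) = 0.061512

0.0615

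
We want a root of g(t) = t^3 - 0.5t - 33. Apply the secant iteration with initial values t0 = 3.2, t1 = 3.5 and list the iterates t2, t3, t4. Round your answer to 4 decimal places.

g(3.2) = -1.832000, g(3.5) = 8.125000
t2 = 3.500000 − 8.125000·(3.500000 − 3.200000) / (8.125000 − (-1.832000)) = 3.500000 − (2.437500)/(9.957000) = 3.255197
g(3.255197) = -0.134519
t3 = 3.255197 − (-0.134519)·(3.255197 − 3.500000) / (-0.134519 − 8.125000) = 3.255197 − (0.032931)/(-8.259519) = 3.259184
g(3.259184) = -0.009615
t4 = 3.259184 − (-0.009615)·(3.259184 − 3.255197) / (-0.009615 − (-0.134519)) = 3.259184 − (-0.000038)/(0.124904) = 3.259491

3.2552, 3.2592, 3.2595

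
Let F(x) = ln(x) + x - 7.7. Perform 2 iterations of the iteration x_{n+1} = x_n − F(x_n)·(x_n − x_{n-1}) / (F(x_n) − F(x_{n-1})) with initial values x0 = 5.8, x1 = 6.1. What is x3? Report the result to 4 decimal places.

5.9214

F(5.8) = -0.142142, F(6.1) = 0.208289
x2 = 6.100000 − 0.208289·(6.100000 − 5.800000) / (0.208289 − (-0.142142)) = 6.100000 − (0.062487)/(0.350431) = 5.921686
F(5.921686) = 0.000308
x3 = 5.921686 − 0.000308·(5.921686 − 6.100000) / (0.000308 − 0.208289) = 5.921686 − (-0.000055)/(-0.207981) = 5.921423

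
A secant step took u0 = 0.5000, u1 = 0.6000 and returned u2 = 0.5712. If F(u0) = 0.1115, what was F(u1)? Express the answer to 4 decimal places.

-0.0451

The secant line through (0.5000, 0.1115) and (0.6000, F(u1)) crosses zero at u2 = 0.5712.
So (0.5000, 0.1115), (0.6000, F(u1)), (0.5712, 0) are collinear:
F(u1) = 0.1115 · (0.6000 − 0.5712) / (0.5000 − 0.5712) = 0.1115 · (0.028800)/(-0.071200) = -0.045101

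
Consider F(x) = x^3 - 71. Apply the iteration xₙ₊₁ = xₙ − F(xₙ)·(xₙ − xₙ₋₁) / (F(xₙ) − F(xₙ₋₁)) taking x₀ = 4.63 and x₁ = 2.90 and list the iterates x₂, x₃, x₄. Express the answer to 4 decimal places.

3.9771, 4.2034, 4.1383

F(4.63) = 28.252847, F(2.90) = -46.611000
x₂ = 2.900000 − (-46.611000)·(2.900000 − 4.630000) / (-46.611000 − 28.252847) = 2.900000 − (80.637030)/(-74.863847) = 3.977116
F(3.977116) = -8.092171
x₃ = 3.977116 − (-8.092171)·(3.977116 − 2.900000) / (-8.092171 − (-46.611000)) = 3.977116 − (-8.716205)/(38.518829) = 4.203400
F(4.203400) = 3.268075
x₄ = 4.203400 − 3.268075·(4.203400 − 3.977116) / (3.268075 − (-8.092171)) = 4.203400 − (0.739514)/(11.360246) = 4.138303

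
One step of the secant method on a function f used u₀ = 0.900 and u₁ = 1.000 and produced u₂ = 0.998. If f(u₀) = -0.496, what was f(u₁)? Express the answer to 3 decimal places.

The secant line through (0.900, -0.496) and (1.000, f(u₁)) crosses zero at u₂ = 0.998.
So (0.900, -0.496), (1.000, f(u₁)), (0.998, 0) are collinear:
f(u₁) = -0.496 · (1.000 − 0.998) / (0.900 − 0.998) = -0.496 · (0.00200)/(-0.09800) = 0.01012

0.010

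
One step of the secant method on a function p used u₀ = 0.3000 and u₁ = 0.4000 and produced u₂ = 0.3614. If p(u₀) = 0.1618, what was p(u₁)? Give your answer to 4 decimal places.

The secant line through (0.3000, 0.1618) and (0.4000, p(u₁)) crosses zero at u₂ = 0.3614.
So (0.3000, 0.1618), (0.4000, p(u₁)), (0.3614, 0) are collinear:
p(u₁) = 0.1618 · (0.4000 − 0.3614) / (0.3000 − 0.3614) = 0.1618 · (0.038600)/(-0.061400) = -0.101718

-0.1017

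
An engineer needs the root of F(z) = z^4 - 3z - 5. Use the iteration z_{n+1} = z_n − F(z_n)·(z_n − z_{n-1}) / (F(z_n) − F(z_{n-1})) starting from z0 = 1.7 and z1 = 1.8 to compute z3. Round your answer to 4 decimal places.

F(1.7) = -1.747900, F(1.8) = 0.097600
z2 = 1.800000 − 0.097600·(1.800000 − 1.700000) / (0.097600 − (-1.747900)) = 1.800000 − (0.009760)/(1.845500) = 1.794711
F(1.794711) = -0.009363
z3 = 1.794711 − (-0.009363)·(1.794711 − 1.800000) / (-0.009363 − 0.097600) = 1.794711 − (0.000050)/(-0.106963) = 1.795174

1.7952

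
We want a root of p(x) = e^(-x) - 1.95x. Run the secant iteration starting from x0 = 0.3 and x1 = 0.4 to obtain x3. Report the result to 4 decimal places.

0.3584

p(0.3) = 0.155818, p(0.4) = -0.109680
x2 = 0.400000 − (-0.109680)·(0.400000 − 0.300000) / (-0.109680 − 0.155818) = 0.400000 − (-0.010968)/(-0.265498) = 0.358689
p(0.358689) = -0.000852
x3 = 0.358689 − (-0.000852)·(0.358689 − 0.400000) / (-0.000852 − (-0.109680)) = 0.358689 − (0.000035)/(0.108828) = 0.358366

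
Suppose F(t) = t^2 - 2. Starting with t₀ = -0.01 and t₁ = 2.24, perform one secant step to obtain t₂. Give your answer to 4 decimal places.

F(-0.01) = -1.999900, F(2.24) = 3.017600
t₂ = 2.240000 − 3.017600·(2.240000 − (-0.010000)) / (3.017600 − (-1.999900)) = 2.240000 − (6.789600)/(5.017500) = 0.886816

0.8868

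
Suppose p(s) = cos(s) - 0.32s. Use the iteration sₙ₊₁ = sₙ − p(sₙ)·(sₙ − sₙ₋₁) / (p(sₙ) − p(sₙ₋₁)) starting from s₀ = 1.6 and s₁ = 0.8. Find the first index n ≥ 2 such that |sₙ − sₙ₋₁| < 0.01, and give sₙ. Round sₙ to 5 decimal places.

n = 4, sₙ = 1.18266

p(1.6) = -0.5411995, p(0.8) = 0.4407067
s₂ = 0.8000000 − 0.4407067·(-0.8000000)/(0.9819062) = 1.1590622;  |Δ| = 0.3590622
p(1.1590622) = 0.0292993
s₃ = 1.1590622 − 0.0292993·(0.3590622)/(-0.4114074) = 1.1846336;  |Δ| = 0.0255714
p(1.1846336) = -0.0024462
s₄ = 1.1846336 − (-0.0024462)·(0.0255714)/(-0.0317455) = 1.1826631;  |Δ| = 0.0019704
|s₄ − s₃| = 0.0019704 < 0.01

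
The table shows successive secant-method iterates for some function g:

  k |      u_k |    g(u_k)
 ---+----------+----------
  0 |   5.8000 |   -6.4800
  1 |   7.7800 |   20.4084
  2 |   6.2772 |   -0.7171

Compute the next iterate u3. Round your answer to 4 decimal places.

6.3282

u3 = 6.2772 − (-0.7171)·(6.2772 − 7.7800) / (-0.7171 − 20.4084)
   = 6.2772 − (1.077658)/(-21.125500) = 6.328212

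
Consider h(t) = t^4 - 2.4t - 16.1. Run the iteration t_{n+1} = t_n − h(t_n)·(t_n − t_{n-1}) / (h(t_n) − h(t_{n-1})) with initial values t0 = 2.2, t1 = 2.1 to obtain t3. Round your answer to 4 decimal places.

h(2.2) = 2.045600, h(2.1) = -1.691900
t2 = 2.100000 − (-1.691900)·(2.100000 − 2.200000) / (-1.691900 − 2.045600) = 2.100000 − (0.169190)/(-3.737500) = 2.145268
h(2.145268) = -0.068622
t3 = 2.145268 − (-0.068622)·(2.145268 − 2.100000) / (-0.068622 − (-1.691900)) = 2.145268 − (-0.003106)/(1.623278) = 2.147182

2.1472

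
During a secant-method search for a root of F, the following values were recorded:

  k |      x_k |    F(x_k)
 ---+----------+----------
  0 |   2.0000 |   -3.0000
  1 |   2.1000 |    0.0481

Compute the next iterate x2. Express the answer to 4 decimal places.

2.0984

x2 = 2.1000 − 0.0481·(2.1000 − 2.0000) / (0.0481 − (-3.0000))
   = 2.1000 − (0.004810)/(3.048100) = 2.098422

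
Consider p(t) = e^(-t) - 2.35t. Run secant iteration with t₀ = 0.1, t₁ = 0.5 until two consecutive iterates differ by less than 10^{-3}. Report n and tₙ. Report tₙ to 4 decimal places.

p(0.1) = 0.669837, p(0.5) = -0.568469
t₂ = 0.500000 − (-0.568469)·(0.400000)/(-1.238307) = 0.316372;  |Δ| = 0.183628
p(0.316372) = -0.014686
t₃ = 0.316372 − (-0.014686)·(-0.183628)/(0.553783) = 0.311502;  |Δ| = 0.004870
p(0.311502) = 0.000315
t₄ = 0.311502 − 0.000315·(-0.004870)/(0.015001) = 0.311605;  |Δ| = 0.000102
|t₄ − t₃| = 0.000102 < 10^{-3}

n = 4, tₙ = 0.3116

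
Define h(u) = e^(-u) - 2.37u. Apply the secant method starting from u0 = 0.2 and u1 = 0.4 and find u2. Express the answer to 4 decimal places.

0.3108

h(0.2) = 0.344731, h(0.4) = -0.277680
u2 = 0.400000 − (-0.277680)·(0.400000 − 0.200000) / (-0.277680 − 0.344731) = 0.400000 − (-0.055536)/(-0.622411) = 0.310773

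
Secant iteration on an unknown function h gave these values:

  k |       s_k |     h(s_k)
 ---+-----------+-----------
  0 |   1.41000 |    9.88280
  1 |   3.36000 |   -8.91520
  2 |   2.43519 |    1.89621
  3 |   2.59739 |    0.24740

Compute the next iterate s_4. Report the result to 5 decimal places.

s_4 = 2.59739 − 0.24740·(2.59739 − 2.43519) / (0.24740 − 1.89621)
   = 2.59739 − (0.0401283)/(-1.6488100) = 2.6217277

2.62173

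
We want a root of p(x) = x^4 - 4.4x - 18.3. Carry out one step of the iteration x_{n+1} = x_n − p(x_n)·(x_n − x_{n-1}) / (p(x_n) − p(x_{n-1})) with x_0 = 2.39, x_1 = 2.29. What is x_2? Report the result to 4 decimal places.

p(2.39) = 3.812086, p(2.29) = -0.875415
x_2 = 2.290000 − (-0.875415)·(2.290000 − 2.390000) / (-0.875415 − 3.812086) = 2.290000 − (0.087542)/(-4.687502) = 2.308676

2.3087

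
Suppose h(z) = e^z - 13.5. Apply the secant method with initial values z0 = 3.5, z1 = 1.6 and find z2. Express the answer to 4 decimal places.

2.1766

h(3.5) = 19.615452, h(1.6) = -8.546968
z2 = 1.600000 − (-8.546968)·(1.600000 − 3.500000) / (-8.546968 − 19.615452) = 1.600000 − (16.239238)/(-28.162420) = 2.176628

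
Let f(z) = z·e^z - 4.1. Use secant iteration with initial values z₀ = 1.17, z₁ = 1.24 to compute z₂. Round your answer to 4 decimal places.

f(1.17) = -0.330269, f(1.24) = 0.184961
z₂ = 1.240000 − 0.184961·(1.240000 − 1.170000) / (0.184961 − (-0.330269)) = 1.240000 − (0.012947)/(0.515229) = 1.214871

1.2149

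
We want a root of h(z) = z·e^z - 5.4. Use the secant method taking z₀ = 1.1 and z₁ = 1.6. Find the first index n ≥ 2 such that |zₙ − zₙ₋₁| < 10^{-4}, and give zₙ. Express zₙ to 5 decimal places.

n = 6, zₙ = 1.37092

h(1.1) = -2.0954174, h(1.6) = 2.5248519
z₂ = 1.6000000 − 2.5248519·(0.5000000)/(4.6202693) = 1.3267636;  |Δ| = 0.2732364
h(1.3267636) = -0.3996590
z₃ = 1.3267636 − (-0.3996590)·(-0.2732364)/(-2.9245108) = 1.3641036;  |Δ| = 0.0373401
h(1.3641036) = -0.0633339
z₄ = 1.3641036 − (-0.0633339)·(0.0373401)/(0.3363250) = 1.3711352;  |Δ| = 0.0070316
h(1.3711352) = 0.0020266
z₅ = 1.3711352 − 0.0020266·(0.0070316)/(0.0653605) = 1.3709172;  |Δ| = 0.0002180
h(1.3709172) = -0.0000098
z₆ = 1.3709172 − (-0.0000098)·(-0.0002180)/(-0.0020364) = 1.3709182;  |Δ| = 0.0000011
|z₆ − z₅| = 0.0000011 < 10^{-4}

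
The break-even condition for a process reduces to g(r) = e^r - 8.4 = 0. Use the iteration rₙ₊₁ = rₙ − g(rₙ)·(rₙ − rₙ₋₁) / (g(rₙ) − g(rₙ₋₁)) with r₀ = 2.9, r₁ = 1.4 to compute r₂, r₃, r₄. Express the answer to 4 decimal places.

1.8616, 2.2431, 2.1126

g(2.9) = 9.774145, g(1.4) = -4.344800
r₂ = 1.400000 − (-4.344800)·(1.400000 − 2.900000) / (-4.344800 − 9.774145) = 1.400000 − (6.517200)/(-14.118945) = 1.861593
g(1.861593) = -1.966025
r₃ = 1.861593 − (-1.966025)·(1.861593 − 1.400000) / (-1.966025 − (-4.344800)) = 1.861593 − (-0.907502)/(2.378775) = 2.243092
g(2.243092) = 1.022425
r₄ = 2.243092 − 1.022425·(2.243092 − 1.861593) / (1.022425 − (-1.966025)) = 2.243092 − (0.390055)/(2.988450) = 2.112572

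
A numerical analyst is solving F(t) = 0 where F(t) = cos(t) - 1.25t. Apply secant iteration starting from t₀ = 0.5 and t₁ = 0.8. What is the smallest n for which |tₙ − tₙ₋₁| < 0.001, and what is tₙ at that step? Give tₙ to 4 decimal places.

F(0.5) = 0.252583, F(0.8) = -0.303293
t₂ = 0.800000 − (-0.303293)·(0.300000)/(-0.555876) = 0.636316;  |Δ| = 0.163684
F(0.636316) = 0.008895
t₃ = 0.636316 − 0.008895·(-0.163684)/(0.312189) = 0.640980;  |Δ| = 0.004664
F(0.640980) = 0.000285
t₄ = 0.640980 − 0.000285·(0.004664)/(-0.008610) = 0.641134;  |Δ| = 0.000154
|t₄ − t₃| = 0.000154 < 0.001

n = 4, tₙ = 0.6411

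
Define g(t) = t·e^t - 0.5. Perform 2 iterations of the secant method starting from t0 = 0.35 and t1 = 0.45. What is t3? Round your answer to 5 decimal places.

g(0.35) = -0.0033264, g(0.45) = 0.2057405
t2 = 0.4500000 − 0.2057405·(0.4500000 − 0.3500000) / (0.2057405 − (-0.0033264)) = 0.4500000 − (0.0205740)/(0.2090668) = 0.3515911
g(0.3515911) = -0.0002741
t3 = 0.3515911 − (-0.0002741)·(0.3515911 − 0.4500000) / (-0.0002741 − 0.2057405) = 0.3515911 − (0.0000270)/(-0.2060146) = 0.3517220

0.35172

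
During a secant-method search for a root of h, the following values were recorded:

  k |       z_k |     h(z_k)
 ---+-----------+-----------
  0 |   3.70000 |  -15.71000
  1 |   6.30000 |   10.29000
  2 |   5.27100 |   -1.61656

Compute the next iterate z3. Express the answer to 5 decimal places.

z3 = 5.27100 − (-1.61656)·(5.27100 − 6.30000) / (-1.61656 − 10.29000)
   = 5.27100 − (1.6634402)/(-11.9065600) = 5.4107079

5.41071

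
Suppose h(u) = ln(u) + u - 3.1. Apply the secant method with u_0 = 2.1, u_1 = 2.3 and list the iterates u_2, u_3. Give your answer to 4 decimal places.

h(2.1) = -0.258063, h(2.3) = 0.032909
u_2 = 2.300000 − 0.032909·(2.300000 − 2.100000) / (0.032909 − (-0.258063)) = 2.300000 − (0.006582)/(0.290972) = 2.277380
h(2.277380) = 0.000405
u_3 = 2.277380 − 0.000405·(2.277380 − 2.300000) / (0.000405 − 0.032909) = 2.277380 − (-0.000009)/(-0.032504) = 2.277098

2.2774, 2.2771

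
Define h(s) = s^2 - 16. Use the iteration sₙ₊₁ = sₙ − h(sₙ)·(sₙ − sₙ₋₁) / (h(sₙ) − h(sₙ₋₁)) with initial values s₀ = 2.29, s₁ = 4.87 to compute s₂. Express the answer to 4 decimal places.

h(2.29) = -10.755900, h(4.87) = 7.716900
s₂ = 4.870000 − 7.716900·(4.870000 − 2.290000) / (7.716900 − (-10.755900)) = 4.870000 − (19.909602)/(18.472800) = 3.792221

3.7922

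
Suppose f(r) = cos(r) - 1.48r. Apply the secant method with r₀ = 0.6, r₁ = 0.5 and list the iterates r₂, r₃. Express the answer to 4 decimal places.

0.5687, 0.5692

f(0.6) = -0.062664, f(0.5) = 0.137583
r₂ = 0.500000 − 0.137583·(0.500000 − 0.600000) / (0.137583 − (-0.062664)) = 0.500000 − (-0.013758)/(0.200247) = 0.568706
f(0.568706) = 0.000913
r₃ = 0.568706 − 0.000913·(0.568706 − 0.500000) / (0.000913 − 0.137583) = 0.568706 − (0.000063)/(-0.136670) = 0.569165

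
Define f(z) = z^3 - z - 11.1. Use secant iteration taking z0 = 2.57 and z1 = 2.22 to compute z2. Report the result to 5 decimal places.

2.36650

f(2.57) = 3.3045930, f(2.22) = -2.3789520
z2 = 2.2200000 − (-2.3789520)·(2.2200000 − 2.5700000) / (-2.3789520 − 3.3045930) = 2.2200000 − (0.8326332)/(-5.6835450) = 2.3664989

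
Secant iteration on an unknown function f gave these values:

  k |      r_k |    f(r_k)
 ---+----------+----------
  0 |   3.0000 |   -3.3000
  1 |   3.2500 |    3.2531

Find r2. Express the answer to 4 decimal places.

r2 = 3.2500 − 3.2531·(3.2500 − 3.0000) / (3.2531 − (-3.3000))
   = 3.2500 − (0.813275)/(6.553100) = 3.125895

3.1259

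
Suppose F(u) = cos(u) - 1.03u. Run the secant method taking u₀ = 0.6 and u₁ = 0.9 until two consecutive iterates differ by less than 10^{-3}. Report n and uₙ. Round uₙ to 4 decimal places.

n = 4, uₙ = 0.7260

F(0.6) = 0.207336, F(0.9) = -0.305390
u₂ = 0.900000 − (-0.305390)·(0.300000)/(-0.512726) = 0.721314;  |Δ| = 0.178686
F(0.721314) = 0.007986
u₃ = 0.721314 − 0.007986·(-0.178686)/(0.313376) = 0.725867;  |Δ| = 0.004553
F(0.725867) = 0.000281
u₄ = 0.725867 − 0.000281·(0.004553)/(-0.007705) = 0.726033;  |Δ| = 0.000166
|u₄ − u₃| = 0.000166 < 10^{-3}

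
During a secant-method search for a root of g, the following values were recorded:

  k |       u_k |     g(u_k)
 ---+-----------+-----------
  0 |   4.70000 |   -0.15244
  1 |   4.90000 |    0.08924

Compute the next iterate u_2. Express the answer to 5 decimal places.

u_2 = 4.90000 − 0.08924·(4.90000 − 4.70000) / (0.08924 − (-0.15244))
   = 4.90000 − (0.0178480)/(0.2416800) = 4.8261503

4.82615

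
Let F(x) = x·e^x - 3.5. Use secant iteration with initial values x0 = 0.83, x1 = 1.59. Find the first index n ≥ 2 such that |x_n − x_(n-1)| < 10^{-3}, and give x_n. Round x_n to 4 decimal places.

F(0.83) = -1.596545, F(1.59) = 4.296961
x2 = 1.590000 − 4.296961·(0.760000)/(5.893506) = 1.035883;  |Δ| = 0.554117
F(1.035883) = -0.581301
x3 = 1.035883 − (-0.581301)·(-0.554117)/(-4.878262) = 1.101913;  |Δ| = 0.066029
F(1.101913) = -0.183333
x4 = 1.101913 − (-0.183333)·(0.066029)/(0.397968) = 1.132331;  |Δ| = 0.030418
F(1.132331) = 0.013487
x5 = 1.132331 − 0.013487·(0.030418)/(0.196820) = 1.130246;  |Δ| = 0.002084
F(1.130246) = -0.000283
x6 = 1.130246 − (-0.000283)·(-0.002084)/(-0.013769) = 1.130289;  |Δ| = 0.000043
|x6 − x5| = 0.000043 < 10^{-3}

n = 6, x_n = 1.1303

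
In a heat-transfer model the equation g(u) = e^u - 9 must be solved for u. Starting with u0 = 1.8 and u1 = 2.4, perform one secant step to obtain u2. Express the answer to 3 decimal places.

g(1.8) = -2.95035, g(2.4) = 2.02318
u2 = 2.40000 − 2.02318·(2.40000 − 1.80000) / (2.02318 − (-2.95035)) = 2.40000 − (1.21391)/(4.97353) = 2.15593

2.156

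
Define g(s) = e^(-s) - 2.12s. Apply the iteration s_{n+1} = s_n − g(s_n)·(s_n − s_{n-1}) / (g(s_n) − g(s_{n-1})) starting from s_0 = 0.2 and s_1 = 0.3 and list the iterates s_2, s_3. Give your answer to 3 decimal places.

0.336, 0.337

g(0.2) = 0.39473, g(0.3) = 0.10482
s_2 = 0.30000 − 0.10482·(0.30000 − 0.20000) / (0.10482 − 0.39473) = 0.30000 − (0.01048)/(-0.28991) = 0.33616
g(0.33616) = 0.00186
s_3 = 0.33616 − 0.00186·(0.33616 − 0.30000) / (0.00186 − 0.10482) = 0.33616 − (0.00007)/(-0.10295) = 0.33681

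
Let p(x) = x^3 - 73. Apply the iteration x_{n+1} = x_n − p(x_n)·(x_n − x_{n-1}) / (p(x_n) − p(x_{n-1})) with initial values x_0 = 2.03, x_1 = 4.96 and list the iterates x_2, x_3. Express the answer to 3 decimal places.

3.696, 4.094

p(2.03) = -64.63457, p(4.96) = 49.02394
x_2 = 4.96000 − 49.02394·(4.96000 − 2.03000) / (49.02394 − (-64.63457)) = 4.96000 − (143.64013)/(113.65851) = 3.69621
p(3.69621) = -22.50237
x_3 = 3.69621 − (-22.50237)·(3.69621 − 4.96000) / (-22.50237 − 49.02394) = 3.69621 − (28.43820)/(-71.52630) = 4.09380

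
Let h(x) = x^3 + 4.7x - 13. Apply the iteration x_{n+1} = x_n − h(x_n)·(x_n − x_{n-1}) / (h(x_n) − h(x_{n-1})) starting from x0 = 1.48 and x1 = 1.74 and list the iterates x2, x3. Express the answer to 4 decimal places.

h(1.48) = -2.802208, h(1.74) = 0.446024
x2 = 1.740000 − 0.446024·(1.740000 − 1.480000) / (0.446024 − (-2.802208)) = 1.740000 − (0.115966)/(3.248232) = 1.704299
h(1.704299) = -0.039433
x3 = 1.704299 − (-0.039433)·(1.704299 − 1.740000) / (-0.039433 − 0.446024) = 1.704299 − (0.001408)/(-0.485457) = 1.707199

1.7043, 1.7072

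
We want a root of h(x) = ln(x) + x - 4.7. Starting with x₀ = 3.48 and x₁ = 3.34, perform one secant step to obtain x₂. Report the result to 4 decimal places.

3.4591

h(3.48) = 0.027032, h(3.34) = -0.154029
x₂ = 3.340000 − (-0.154029)·(3.340000 − 3.480000) / (-0.154029 − 0.027032) = 3.340000 − (0.021564)/(-0.181061) = 3.459098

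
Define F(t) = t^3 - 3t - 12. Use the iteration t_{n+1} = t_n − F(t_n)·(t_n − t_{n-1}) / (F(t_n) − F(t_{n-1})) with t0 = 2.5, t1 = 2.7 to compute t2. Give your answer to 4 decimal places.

F(2.5) = -3.875000, F(2.7) = -0.417000
t2 = 2.700000 − (-0.417000)·(2.700000 − 2.500000) / (-0.417000 − (-3.875000)) = 2.700000 − (-0.083400)/(3.458000) = 2.724118

2.7241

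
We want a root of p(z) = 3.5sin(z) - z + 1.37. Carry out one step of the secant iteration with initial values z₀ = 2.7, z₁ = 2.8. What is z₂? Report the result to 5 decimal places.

2.73917

p(2.7) = 0.1658296, p(2.8) = -0.2575415
z₂ = 2.8000000 − (-0.2575415)·(2.8000000 − 2.7000000) / (-0.2575415 − 0.1658296) = 2.8000000 − (-0.0257541)/(-0.4233711) = 2.7391689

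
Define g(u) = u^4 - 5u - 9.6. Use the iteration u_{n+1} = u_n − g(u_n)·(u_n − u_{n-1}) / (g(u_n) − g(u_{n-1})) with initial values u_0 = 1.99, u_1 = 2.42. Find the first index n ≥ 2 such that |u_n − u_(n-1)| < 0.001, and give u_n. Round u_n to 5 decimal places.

g(1.99) = -3.8676080, g(2.42) = 12.5974210
u_2 = 2.4200000 − 12.5974210·(0.4300000)/(16.4650289) = 2.0910063;  |Δ| = 0.3289937
g(2.0910063) = -0.9379604
u_3 = 2.0910063 − (-0.9379604)·(-0.3289937)/(-13.5353813) = 2.1138045;  |Δ| = 0.0227983
g(2.1138045) = -0.2044828
u_4 = 2.1138045 − (-0.2044828)·(0.0227983)/(0.7334776) = 2.1201604;  |Δ| = 0.0063558
g(2.1201604) = 0.0049420
u_5 = 2.1201604 − 0.0049420·(0.0063558)/(0.2094248) = 2.1200104;  |Δ| = 0.0001500
|u_5 − u_4| = 0.0001500 < 0.001

n = 5, u_n = 2.12001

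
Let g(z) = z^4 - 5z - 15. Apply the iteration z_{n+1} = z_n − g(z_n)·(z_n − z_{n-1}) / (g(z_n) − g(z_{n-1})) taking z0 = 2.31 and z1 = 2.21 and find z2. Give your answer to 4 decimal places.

g(2.31) = 1.923963, g(2.21) = -2.195567
z2 = 2.210000 − (-2.195567)·(2.210000 − 2.310000) / (-2.195567 − 1.923963) = 2.210000 − (0.219557)/(-4.119530) = 2.263297

2.2633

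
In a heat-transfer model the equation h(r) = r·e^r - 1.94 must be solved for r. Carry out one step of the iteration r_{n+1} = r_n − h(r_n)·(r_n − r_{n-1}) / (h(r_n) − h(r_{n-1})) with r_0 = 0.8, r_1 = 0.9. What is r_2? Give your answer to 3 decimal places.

0.837

h(0.8) = -0.15957, h(0.9) = 0.27364
r_2 = 0.90000 − 0.27364·(0.90000 − 0.80000) / (0.27364 − (-0.15957)) = 0.90000 − (0.02736)/(0.43321) = 0.83683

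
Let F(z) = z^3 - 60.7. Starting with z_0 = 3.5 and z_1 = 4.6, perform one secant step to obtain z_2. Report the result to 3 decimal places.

3.860

F(3.5) = -17.82500, F(4.6) = 36.63600
z_2 = 4.60000 − 36.63600·(4.60000 − 3.50000) / (36.63600 − (-17.82500)) = 4.60000 − (40.29960)/(54.46100) = 3.86003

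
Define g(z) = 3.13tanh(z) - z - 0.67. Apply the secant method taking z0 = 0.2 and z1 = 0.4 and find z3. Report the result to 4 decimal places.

0.3315

g(0.2) = -0.252215, g(0.4) = 0.119240
z2 = 0.400000 − 0.119240·(0.400000 − 0.200000) / (0.119240 − (-0.252215)) = 0.400000 − (0.023848)/(0.371455) = 0.335798
g(0.335798) = 0.007449
z3 = 0.335798 − 0.007449·(0.335798 − 0.400000) / (0.007449 − 0.119240) = 0.335798 − (-0.000478)/(-0.111791) = 0.331520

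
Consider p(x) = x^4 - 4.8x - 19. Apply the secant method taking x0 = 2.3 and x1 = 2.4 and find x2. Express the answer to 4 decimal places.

p(2.3) = -2.055900, p(2.4) = 2.657600
x2 = 2.400000 − 2.657600·(2.400000 − 2.300000) / (2.657600 − (-2.055900)) = 2.400000 − (0.265760)/(4.713500) = 2.343617

2.3436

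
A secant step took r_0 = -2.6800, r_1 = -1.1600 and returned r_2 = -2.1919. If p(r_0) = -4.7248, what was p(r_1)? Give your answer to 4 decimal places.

9.9888

The secant line through (-2.6800, -4.7248) and (-1.1600, p(r_1)) crosses zero at r_2 = -2.1919.
So (-2.6800, -4.7248), (-1.1600, p(r_1)), (-2.1919, 0) are collinear:
p(r_1) = -4.7248 · (-1.1600 − (-2.1919)) / (-2.6800 − (-2.1919)) = -4.7248 · (1.031900)/(-0.488100) = 9.988775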